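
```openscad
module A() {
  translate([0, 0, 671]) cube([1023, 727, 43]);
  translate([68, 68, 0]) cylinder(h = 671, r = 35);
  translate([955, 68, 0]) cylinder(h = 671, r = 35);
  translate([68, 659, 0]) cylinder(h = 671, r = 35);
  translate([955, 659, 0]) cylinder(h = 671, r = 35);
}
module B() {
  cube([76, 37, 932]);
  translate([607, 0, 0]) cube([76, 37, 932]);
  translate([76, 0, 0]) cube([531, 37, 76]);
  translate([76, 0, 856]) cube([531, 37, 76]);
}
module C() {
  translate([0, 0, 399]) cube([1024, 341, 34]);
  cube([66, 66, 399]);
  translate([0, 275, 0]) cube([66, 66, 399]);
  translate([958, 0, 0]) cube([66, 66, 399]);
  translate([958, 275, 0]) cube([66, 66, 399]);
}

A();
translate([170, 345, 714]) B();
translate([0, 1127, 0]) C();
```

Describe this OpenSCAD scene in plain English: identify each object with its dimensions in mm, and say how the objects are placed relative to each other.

A is a table with a 1023×727 mm rectangular top, 43 mm thick, top surface at z = 714 mm, supported by four round legs of 70 mm diameter, each leg's bounding box inset 33 mm from the nearest pair of top edges, running from the floor.

B is a picture frame with a 531×780 mm rectangular opening (x by z) and a uniform 76 mm border on every side. Frame depth is 37 mm along y. It is built from two vertical stiles running the full outside height and two horizontal rails spanning the gap between the stiles.

C is a long wooden bench with a 1024 mm (x) × 341 mm (y) seat, 34 mm thick, its top surface 433 mm above the floor. Four 66 mm square legs at the seat corners, flush with the edges, run from z = 0 to the seat underside.

The picture frame is on top of the table, centred. The bench is on the floor beside the table on its +y side.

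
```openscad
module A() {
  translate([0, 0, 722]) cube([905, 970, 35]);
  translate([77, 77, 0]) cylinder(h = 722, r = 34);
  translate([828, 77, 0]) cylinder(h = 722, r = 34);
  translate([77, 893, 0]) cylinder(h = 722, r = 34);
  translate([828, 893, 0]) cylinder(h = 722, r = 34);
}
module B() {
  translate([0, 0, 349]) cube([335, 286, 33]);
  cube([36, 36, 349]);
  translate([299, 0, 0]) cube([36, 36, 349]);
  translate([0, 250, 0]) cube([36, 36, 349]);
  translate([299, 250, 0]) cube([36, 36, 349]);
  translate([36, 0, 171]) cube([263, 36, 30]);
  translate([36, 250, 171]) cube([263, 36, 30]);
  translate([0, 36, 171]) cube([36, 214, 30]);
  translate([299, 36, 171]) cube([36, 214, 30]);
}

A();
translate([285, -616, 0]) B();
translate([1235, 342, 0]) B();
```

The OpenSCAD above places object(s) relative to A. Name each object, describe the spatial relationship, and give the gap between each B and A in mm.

A is a table. B is a stool. Two stools sit around the table at the −y, +x sides. The gap between each stool and the table is 330 mm.

Each stool's nearest face is 330 mm from the table's bounding box.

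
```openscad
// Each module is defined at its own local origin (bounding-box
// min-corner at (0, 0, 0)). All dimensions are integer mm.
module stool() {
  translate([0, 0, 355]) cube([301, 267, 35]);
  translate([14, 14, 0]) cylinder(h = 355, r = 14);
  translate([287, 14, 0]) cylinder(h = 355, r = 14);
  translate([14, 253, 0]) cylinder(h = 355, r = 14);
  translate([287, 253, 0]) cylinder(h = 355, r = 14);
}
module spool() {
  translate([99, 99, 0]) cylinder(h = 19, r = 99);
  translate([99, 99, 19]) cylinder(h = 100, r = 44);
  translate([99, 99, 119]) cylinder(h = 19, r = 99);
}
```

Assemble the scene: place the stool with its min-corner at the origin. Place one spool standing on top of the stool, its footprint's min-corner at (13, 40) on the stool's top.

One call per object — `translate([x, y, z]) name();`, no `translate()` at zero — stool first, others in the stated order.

stool();
translate([13, 40, 390]) spool();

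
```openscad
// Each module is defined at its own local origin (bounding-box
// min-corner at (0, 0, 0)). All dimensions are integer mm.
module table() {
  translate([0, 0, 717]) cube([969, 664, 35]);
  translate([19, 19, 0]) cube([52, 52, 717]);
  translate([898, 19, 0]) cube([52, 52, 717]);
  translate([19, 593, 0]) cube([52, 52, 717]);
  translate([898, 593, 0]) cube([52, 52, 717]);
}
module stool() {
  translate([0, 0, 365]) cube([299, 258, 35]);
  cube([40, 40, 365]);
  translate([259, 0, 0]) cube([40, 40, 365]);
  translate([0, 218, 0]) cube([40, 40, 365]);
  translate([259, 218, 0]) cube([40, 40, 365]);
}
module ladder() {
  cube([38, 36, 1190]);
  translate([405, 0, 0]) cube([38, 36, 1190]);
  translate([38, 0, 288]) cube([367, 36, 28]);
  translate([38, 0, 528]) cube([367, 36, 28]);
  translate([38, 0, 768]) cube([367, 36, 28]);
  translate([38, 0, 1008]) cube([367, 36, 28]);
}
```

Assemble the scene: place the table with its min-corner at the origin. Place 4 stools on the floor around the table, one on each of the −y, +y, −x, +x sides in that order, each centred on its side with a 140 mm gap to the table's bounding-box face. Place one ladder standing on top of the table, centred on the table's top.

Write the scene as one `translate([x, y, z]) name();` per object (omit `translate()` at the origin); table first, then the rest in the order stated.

table();
translate([335, -398, 0]) stool();
translate([335, 804, 0]) stool();
translate([-439, 203, 0]) stool();
translate([1109, 203, 0]) stool();
translate([263, 314, 752]) ladder();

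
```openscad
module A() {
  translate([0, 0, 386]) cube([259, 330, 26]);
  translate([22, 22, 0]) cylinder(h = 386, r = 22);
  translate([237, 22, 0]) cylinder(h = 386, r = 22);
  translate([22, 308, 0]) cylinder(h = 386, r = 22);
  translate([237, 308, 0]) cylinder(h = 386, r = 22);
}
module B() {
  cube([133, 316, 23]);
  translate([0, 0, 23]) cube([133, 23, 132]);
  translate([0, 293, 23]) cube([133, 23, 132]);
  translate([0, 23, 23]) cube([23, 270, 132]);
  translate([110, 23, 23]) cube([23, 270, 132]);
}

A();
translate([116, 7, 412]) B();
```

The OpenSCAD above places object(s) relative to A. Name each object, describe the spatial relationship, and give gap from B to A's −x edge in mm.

A is a stool. B is an open box. The open box is on top of the stool. The gap from the open box to the stool's −x edge is 116 mm.

The open box's min-x is at 116; the stool's min-x is 0; gap = 116 mm.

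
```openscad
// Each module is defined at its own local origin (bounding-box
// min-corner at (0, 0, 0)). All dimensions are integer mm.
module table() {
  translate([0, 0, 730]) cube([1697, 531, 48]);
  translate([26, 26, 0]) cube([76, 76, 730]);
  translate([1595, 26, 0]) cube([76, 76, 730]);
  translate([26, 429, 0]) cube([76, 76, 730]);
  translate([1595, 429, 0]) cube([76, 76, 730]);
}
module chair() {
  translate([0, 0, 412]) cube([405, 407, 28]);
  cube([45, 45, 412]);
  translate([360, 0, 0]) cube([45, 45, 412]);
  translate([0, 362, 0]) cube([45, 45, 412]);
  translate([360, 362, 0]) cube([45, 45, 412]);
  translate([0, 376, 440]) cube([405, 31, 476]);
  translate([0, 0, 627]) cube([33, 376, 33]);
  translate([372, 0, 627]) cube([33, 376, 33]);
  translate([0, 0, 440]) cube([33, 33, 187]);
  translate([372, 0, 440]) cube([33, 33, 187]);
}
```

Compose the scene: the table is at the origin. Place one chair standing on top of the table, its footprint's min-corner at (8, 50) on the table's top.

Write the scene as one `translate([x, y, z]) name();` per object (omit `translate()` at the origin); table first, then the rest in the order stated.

table();
translate([8, 50, 778]) chair();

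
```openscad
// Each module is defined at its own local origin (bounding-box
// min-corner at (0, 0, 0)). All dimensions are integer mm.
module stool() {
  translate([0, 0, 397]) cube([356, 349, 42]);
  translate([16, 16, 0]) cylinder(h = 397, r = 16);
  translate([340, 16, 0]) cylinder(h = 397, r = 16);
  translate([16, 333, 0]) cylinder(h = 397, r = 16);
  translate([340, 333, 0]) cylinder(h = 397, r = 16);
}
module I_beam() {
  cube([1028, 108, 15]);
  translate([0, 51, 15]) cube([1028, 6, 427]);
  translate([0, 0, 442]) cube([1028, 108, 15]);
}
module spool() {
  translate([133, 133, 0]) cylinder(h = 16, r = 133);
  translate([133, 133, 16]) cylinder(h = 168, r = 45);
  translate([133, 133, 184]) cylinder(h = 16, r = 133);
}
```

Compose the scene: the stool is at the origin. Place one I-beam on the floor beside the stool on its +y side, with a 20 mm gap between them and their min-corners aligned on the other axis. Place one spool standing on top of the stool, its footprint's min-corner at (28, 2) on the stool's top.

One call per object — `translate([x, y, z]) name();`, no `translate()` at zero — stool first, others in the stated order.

stool();
translate([0, 369, 0]) I_beam();
translate([28, 2, 439]) spool();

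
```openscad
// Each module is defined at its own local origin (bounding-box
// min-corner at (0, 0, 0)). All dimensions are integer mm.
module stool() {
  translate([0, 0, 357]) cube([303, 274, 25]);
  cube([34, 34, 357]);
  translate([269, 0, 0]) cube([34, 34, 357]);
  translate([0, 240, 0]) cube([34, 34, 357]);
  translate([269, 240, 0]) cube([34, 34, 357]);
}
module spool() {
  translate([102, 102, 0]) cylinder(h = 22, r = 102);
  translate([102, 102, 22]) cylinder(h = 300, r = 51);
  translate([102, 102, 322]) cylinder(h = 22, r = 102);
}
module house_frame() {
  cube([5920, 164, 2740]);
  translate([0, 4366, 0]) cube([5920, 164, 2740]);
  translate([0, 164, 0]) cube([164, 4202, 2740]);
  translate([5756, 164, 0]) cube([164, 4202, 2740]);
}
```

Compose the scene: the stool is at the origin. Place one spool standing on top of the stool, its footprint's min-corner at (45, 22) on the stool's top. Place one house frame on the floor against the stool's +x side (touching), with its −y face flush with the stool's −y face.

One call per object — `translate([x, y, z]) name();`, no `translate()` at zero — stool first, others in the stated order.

stool();
translate([45, 22, 382]) spool();
translate([303, 0, 0]) house_frame();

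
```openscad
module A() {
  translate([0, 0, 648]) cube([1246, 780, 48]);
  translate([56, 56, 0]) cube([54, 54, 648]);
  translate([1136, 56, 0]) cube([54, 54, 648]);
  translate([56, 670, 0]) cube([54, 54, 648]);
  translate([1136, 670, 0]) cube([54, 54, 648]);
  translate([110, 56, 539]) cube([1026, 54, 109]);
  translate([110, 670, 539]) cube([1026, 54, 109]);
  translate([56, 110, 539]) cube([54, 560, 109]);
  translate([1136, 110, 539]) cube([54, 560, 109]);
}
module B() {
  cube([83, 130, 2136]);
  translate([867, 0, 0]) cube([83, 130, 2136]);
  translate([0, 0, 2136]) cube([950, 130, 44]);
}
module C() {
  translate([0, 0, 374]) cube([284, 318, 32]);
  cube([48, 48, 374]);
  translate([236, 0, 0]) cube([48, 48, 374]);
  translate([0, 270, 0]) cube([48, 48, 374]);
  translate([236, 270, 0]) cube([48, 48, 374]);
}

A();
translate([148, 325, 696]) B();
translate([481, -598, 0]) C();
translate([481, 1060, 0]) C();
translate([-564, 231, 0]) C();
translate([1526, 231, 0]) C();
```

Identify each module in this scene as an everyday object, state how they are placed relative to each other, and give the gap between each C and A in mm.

A is a table. B is a door frame. C is a stool. The door frame is on top of the table, centred. Four stools sit around the table at the −y, +y, −x, +x sides. The gap between each stool and the table is 280 mm.

Each stool's nearest face is 280 mm from the table's bounding box.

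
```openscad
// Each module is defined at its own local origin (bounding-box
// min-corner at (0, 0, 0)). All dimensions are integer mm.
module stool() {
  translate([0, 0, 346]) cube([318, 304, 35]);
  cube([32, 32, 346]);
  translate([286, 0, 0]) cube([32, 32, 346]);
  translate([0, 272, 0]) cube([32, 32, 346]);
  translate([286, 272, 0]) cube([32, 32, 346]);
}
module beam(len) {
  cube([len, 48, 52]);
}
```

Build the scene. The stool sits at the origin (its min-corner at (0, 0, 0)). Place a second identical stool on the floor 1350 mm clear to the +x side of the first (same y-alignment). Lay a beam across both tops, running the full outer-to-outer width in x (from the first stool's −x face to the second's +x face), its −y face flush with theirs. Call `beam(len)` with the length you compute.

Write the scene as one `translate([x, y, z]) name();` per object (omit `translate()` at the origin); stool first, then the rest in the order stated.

stool();
translate([1668, 0, 0]) stool();
translate([0, 0, 381]) beam(1986);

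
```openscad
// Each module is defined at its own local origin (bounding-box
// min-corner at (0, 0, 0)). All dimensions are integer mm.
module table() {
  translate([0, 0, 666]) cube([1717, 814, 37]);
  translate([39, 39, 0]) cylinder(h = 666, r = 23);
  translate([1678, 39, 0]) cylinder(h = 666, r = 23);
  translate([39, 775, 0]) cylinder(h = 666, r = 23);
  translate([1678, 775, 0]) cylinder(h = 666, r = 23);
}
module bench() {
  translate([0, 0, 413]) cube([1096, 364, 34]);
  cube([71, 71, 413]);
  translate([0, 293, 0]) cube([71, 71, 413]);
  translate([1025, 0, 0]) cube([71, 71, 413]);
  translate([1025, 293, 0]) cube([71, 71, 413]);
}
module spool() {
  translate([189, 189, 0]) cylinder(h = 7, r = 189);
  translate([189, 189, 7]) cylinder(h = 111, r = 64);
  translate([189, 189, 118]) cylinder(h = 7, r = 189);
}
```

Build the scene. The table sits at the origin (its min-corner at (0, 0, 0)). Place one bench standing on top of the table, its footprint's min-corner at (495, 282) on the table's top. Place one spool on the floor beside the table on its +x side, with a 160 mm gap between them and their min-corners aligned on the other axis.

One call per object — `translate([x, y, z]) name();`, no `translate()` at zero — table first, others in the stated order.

table();
translate([495, 282, 703]) bench();
translate([1877, 0, 0]) spool();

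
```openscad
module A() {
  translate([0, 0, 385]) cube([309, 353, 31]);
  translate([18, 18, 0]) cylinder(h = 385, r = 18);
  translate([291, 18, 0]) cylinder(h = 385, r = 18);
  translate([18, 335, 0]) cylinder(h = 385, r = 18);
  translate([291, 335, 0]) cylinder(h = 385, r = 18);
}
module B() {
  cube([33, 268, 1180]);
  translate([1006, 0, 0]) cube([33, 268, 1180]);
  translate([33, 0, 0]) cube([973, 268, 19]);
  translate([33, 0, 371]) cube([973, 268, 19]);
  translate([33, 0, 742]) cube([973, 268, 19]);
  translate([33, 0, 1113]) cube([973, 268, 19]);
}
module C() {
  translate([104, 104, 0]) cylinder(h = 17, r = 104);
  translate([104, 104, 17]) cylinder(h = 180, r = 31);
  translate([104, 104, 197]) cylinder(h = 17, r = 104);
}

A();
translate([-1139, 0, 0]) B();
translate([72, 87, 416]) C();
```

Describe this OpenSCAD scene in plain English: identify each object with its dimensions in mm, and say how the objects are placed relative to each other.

A is a four-legged stool. The seat is a 309×353×31 mm slab whose top surface is at z = 416 mm; four round legs, each 36 mm in diameter, run from the floor (z = 0) to the underside of the seat, each leg's axis is inset half a diameter from the nearest pair of seat edges (so the leg's bounding box is flush with the corner).

B is a bookshelf 1039 mm wide overall, 268 mm deep and 1180 mm tall. The two sides are 33 mm thick vertical panels. 4 horizontal shelves of 19 mm thickness span between the inner faces of the sides; the lowest shelf sits on the floor and shelves are stacked with a clear vertical gap of 352 mm between each pair.

C is a spool: two coaxial disc flanges of radius 104 mm and thickness 17 mm, joined by a core cylinder of radius 31 mm and height 180 mm. The lower flange rests on z = 0 and the three cylinders share a vertical axis.

The bookshelf is on the floor beside the stool on its −x side. The spool is on top of the stool.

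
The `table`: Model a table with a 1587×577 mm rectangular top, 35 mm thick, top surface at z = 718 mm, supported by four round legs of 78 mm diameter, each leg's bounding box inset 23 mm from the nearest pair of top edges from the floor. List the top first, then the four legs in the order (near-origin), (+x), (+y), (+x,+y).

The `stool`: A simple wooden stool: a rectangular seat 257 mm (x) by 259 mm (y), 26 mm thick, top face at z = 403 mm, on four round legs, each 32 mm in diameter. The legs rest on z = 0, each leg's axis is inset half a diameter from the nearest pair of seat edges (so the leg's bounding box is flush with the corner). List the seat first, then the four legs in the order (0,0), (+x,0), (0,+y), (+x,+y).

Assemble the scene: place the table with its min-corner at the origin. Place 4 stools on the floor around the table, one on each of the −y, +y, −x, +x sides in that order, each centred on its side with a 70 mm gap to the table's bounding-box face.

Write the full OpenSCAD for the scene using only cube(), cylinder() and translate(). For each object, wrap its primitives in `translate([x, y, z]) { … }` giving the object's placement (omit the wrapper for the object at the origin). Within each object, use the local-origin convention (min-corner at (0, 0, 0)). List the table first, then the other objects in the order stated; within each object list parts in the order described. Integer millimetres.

translate([0, 0, 683]) cube([1587, 577, 35]);
translate([62, 62, 0]) cylinder(h = 683, r = 39);
translate([1525, 62, 0]) cylinder(h = 683, r = 39);
translate([62, 515, 0]) cylinder(h = 683, r = 39);
translate([1525, 515, 0]) cylinder(h = 683, r = 39);
translate([665, -329, 0]) {
  translate([0, 0, 377]) cube([257, 259, 26]);
  translate([16, 16, 0]) cylinder(h = 377, r = 16);
  translate([241, 16, 0]) cylinder(h = 377, r = 16);
  translate([16, 243, 0]) cylinder(h = 377, r = 16);
  translate([241, 243, 0]) cylinder(h = 377, r = 16);
}
translate([665, 647, 0]) {
  translate([0, 0, 377]) cube([257, 259, 26]);
  translate([16, 16, 0]) cylinder(h = 377, r = 16);
  translate([241, 16, 0]) cylinder(h = 377, r = 16);
  translate([16, 243, 0]) cylinder(h = 377, r = 16);
  translate([241, 243, 0]) cylinder(h = 377, r = 16);
}
translate([-327, 159, 0]) {
  translate([0, 0, 377]) cube([257, 259, 26]);
  translate([16, 16, 0]) cylinder(h = 377, r = 16);
  translate([241, 16, 0]) cylinder(h = 377, r = 16);
  translate([16, 243, 0]) cylinder(h = 377, r = 16);
  translate([241, 243, 0]) cylinder(h = 377, r = 16);
}
translate([1657, 159, 0]) {
  translate([0, 0, 377]) cube([257, 259, 26]);
  translate([16, 16, 0]) cylinder(h = 377, r = 16);
  translate([241, 16, 0]) cylinder(h = 377, r = 16);
  translate([16, 243, 0]) cylinder(h = 377, r = 16);
  translate([241, 243, 0]) cylinder(h = 377, r = 16);
}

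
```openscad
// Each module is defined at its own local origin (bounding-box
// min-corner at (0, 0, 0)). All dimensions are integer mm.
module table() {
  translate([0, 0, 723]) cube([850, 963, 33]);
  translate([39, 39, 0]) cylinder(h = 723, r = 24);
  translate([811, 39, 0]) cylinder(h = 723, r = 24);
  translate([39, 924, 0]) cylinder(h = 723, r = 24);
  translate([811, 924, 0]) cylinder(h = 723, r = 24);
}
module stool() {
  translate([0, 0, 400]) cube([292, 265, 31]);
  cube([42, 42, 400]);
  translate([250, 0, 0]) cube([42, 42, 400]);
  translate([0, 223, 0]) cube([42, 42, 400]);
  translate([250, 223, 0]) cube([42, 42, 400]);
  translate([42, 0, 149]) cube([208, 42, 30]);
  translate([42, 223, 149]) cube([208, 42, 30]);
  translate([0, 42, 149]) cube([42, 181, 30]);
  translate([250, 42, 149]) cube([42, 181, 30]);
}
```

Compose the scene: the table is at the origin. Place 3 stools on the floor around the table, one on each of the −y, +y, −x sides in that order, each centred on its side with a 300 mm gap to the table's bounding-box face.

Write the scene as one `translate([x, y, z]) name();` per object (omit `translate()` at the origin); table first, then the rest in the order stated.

table();
translate([279, -565, 0]) stool();
translate([279, 1263, 0]) stool();
translate([-592, 349, 0]) stool();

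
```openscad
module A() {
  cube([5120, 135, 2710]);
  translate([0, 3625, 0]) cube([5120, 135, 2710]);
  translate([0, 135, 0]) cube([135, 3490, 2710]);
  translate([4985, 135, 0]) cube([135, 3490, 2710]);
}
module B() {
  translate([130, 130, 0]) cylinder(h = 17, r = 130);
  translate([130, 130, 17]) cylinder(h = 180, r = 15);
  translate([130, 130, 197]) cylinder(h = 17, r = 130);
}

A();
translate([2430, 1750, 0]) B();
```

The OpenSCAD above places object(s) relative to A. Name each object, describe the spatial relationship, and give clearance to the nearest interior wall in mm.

A is a house frame. B is a spool. The spool sits inside the house frame, centred. The clearance to the nearest interior wall is 1615 mm.

Clearances: x = 2295, y = 1615; minimum 1615 mm.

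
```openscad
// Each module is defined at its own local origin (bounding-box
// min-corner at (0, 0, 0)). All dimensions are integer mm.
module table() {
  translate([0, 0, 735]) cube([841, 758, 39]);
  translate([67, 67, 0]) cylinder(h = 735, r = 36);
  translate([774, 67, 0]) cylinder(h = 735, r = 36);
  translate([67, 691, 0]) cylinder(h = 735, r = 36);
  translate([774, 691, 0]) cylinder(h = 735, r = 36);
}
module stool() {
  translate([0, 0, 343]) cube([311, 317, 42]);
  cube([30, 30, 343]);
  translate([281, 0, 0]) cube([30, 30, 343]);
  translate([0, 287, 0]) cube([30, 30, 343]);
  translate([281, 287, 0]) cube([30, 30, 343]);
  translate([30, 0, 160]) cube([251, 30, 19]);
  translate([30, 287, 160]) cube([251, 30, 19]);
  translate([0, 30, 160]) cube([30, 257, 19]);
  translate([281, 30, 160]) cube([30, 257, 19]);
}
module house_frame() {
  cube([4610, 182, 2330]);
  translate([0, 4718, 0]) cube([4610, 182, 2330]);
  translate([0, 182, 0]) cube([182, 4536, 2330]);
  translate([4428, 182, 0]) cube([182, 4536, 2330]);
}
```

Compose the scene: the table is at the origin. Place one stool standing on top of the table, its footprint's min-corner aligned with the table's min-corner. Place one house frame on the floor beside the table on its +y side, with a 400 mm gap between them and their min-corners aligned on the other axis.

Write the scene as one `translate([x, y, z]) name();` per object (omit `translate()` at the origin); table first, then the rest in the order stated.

table();
translate([0, 0, 774]) stool();
translate([0, 1158, 0]) house_frame();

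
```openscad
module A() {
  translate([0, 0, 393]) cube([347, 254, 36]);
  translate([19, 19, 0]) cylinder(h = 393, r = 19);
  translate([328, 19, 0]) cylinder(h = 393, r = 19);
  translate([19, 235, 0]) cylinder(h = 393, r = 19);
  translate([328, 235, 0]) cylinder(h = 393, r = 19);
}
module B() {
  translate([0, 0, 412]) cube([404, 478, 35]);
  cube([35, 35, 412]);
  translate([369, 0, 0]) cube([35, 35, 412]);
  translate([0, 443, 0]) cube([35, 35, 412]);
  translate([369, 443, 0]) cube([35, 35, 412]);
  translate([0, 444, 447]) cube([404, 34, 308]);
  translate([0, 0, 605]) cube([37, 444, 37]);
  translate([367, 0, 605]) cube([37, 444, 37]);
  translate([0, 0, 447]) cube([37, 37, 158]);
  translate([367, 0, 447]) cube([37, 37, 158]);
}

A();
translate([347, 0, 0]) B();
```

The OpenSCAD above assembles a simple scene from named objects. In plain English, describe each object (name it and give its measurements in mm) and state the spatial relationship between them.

A is a simple wooden stool: a rectangular seat 347 mm (x) by 254 mm (y), 36 mm thick, top face at z = 429 mm, on four round legs, each 38 mm in diameter. The legs rest on z = 0, each leg's axis is inset half a diameter from the nearest pair of seat edges (so the leg's bounding box is flush with the corner).

B is a chair. The seat is a 404×478×35 mm slab with its top at z = 447 mm, on four 35×35 mm corner legs (flush with the seat edges, standing on z = 0). A flat backrest 34 mm thick, 308 mm tall, spans the full seat width and rises from the seat top along its +y edge, rear face flush with the rear of the seat. Two armrests of 37×37 mm section run along each side from the seat's front edge to the front of the backrest, top faces 195 mm above the seat top and outer faces flush with the seat's x-edges; a 37×37 mm post under the front of each armrest stands on the seat at the front corner.

The chair is against the stool's +x side, with their −y faces flush.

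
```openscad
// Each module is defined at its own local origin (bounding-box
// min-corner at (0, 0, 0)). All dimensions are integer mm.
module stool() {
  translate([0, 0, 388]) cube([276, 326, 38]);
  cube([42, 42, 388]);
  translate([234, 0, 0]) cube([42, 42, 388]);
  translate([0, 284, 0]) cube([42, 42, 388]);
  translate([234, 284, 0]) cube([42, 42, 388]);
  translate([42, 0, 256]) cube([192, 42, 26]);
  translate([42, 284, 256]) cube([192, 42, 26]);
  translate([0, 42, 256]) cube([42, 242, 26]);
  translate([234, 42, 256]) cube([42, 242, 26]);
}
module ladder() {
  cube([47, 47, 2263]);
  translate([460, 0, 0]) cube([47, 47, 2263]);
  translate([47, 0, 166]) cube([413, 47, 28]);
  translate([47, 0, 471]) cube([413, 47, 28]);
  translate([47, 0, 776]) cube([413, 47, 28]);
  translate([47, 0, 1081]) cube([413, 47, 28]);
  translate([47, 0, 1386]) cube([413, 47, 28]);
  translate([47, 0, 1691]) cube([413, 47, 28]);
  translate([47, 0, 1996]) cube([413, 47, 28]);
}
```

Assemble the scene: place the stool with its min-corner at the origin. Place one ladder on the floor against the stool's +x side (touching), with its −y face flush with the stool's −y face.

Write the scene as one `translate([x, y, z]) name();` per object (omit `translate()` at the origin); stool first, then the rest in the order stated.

stool();
translate([276, 0, 0]) ladder();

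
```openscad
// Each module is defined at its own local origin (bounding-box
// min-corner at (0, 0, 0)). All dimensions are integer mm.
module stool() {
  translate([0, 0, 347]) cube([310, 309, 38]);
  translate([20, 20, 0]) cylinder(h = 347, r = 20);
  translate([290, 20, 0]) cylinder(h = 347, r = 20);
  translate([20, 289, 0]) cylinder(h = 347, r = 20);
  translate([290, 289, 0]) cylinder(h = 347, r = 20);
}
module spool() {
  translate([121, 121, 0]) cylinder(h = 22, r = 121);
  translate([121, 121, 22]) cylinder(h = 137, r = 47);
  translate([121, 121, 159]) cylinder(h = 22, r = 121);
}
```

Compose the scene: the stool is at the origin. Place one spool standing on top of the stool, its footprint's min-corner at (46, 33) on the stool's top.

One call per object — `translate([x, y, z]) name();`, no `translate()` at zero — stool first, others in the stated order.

stool();
translate([46, 33, 385]) spool();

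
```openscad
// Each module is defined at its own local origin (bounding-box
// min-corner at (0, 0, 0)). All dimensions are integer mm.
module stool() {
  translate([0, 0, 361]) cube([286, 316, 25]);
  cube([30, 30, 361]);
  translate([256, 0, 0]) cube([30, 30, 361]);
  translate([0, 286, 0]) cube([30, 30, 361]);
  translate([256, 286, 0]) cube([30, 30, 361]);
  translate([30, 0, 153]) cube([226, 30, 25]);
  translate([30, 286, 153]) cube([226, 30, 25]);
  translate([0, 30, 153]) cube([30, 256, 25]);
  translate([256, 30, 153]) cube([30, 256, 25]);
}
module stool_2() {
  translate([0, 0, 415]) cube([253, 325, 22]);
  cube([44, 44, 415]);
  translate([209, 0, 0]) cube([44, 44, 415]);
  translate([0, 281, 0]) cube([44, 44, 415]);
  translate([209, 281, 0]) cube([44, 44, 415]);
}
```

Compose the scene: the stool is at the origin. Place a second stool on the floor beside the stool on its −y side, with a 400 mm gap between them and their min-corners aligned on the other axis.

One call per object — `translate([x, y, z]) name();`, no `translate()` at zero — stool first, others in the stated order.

stool();
translate([0, -725, 0]) stool_2();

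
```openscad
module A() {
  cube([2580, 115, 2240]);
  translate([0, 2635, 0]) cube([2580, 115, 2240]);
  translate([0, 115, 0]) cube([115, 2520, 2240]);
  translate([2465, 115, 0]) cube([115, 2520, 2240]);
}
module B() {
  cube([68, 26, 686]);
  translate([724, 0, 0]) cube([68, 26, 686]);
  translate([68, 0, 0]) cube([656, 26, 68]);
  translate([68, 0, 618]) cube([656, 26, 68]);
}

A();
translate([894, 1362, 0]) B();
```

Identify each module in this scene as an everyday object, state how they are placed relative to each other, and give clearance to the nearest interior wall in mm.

A is a house frame. B is a picture frame. The picture frame sits inside the house frame, centred. The clearance to the nearest interior wall is 779 mm.

Clearances: x = 779, y = 1247; minimum 779 mm.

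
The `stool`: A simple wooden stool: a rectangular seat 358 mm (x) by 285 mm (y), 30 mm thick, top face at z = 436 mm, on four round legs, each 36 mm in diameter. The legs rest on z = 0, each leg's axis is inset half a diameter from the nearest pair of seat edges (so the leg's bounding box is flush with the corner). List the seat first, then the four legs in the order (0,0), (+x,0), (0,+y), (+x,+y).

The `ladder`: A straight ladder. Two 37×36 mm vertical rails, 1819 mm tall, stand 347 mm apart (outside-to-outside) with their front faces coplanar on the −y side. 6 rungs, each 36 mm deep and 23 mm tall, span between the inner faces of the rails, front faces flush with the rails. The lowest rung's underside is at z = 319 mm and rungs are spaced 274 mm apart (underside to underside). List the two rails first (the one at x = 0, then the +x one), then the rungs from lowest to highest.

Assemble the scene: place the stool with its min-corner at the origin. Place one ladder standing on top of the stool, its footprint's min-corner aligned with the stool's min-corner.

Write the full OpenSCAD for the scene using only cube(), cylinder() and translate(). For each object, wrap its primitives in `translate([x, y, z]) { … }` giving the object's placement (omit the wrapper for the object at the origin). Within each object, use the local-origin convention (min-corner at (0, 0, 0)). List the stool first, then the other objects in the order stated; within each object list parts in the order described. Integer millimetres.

translate([0, 0, 406]) cube([358, 285, 30]);
translate([18, 18, 0]) cylinder(h = 406, r = 18);
translate([340, 18, 0]) cylinder(h = 406, r = 18);
translate([18, 267, 0]) cylinder(h = 406, r = 18);
translate([340, 267, 0]) cylinder(h = 406, r = 18);
translate([0, 0, 436]) {
  cube([37, 36, 1819]);
  translate([310, 0, 0]) cube([37, 36, 1819]);
  translate([37, 0, 319]) cube([273, 36, 23]);
  translate([37, 0, 593]) cube([273, 36, 23]);
  translate([37, 0, 867]) cube([273, 36, 23]);
  translate([37, 0, 1141]) cube([273, 36, 23]);
  translate([37, 0, 1415]) cube([273, 36, 23]);
  translate([37, 0, 1689]) cube([273, 36, 23]);
}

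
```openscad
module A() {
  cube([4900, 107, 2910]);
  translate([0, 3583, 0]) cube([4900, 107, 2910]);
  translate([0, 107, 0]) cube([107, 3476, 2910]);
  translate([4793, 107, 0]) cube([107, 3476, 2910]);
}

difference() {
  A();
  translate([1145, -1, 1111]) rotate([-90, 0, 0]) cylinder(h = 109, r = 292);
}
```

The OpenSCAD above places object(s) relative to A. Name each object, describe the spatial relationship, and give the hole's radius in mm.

A is a house frame. The house frame has a circular hole through its front wall. The hole's radius is 292 mm.

The subtracted cylinder has r = 292 mm.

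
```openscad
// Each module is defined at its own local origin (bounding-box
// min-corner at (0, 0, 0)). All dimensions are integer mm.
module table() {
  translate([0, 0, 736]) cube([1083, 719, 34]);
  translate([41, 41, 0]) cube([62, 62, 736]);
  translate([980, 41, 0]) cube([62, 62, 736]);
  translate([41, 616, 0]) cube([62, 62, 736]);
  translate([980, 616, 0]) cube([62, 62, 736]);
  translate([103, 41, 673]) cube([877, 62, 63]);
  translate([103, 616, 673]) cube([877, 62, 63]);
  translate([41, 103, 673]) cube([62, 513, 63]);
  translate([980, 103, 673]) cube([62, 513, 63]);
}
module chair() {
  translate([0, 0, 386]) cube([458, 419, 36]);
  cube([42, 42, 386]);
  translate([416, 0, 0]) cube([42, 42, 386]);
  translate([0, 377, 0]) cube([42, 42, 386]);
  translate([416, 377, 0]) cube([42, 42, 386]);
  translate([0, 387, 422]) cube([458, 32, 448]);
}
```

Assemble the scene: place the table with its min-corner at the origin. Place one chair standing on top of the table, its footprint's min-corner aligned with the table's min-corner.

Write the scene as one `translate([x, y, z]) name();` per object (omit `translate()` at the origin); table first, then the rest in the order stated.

table();
translate([0, 0, 770]) chair();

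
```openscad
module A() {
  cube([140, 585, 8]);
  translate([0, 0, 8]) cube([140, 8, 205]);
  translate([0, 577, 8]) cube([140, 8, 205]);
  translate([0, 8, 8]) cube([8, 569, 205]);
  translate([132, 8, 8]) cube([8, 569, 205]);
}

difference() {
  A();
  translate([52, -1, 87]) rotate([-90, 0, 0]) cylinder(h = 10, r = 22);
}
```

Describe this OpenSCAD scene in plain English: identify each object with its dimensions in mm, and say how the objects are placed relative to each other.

A is an open-topped rectangular box: outside dimensions 140×585×213 mm, with a uniform wall and base thickness of 8 mm. The base is a full 140×585 slab on the floor; four walls sit on top of the base. The front and back walls (the −y and +y sides) span the full width; the two side walls fit between them.

The open box has a circular hole of radius 22 mm through its front wall, centred at (x = 52, z = 87).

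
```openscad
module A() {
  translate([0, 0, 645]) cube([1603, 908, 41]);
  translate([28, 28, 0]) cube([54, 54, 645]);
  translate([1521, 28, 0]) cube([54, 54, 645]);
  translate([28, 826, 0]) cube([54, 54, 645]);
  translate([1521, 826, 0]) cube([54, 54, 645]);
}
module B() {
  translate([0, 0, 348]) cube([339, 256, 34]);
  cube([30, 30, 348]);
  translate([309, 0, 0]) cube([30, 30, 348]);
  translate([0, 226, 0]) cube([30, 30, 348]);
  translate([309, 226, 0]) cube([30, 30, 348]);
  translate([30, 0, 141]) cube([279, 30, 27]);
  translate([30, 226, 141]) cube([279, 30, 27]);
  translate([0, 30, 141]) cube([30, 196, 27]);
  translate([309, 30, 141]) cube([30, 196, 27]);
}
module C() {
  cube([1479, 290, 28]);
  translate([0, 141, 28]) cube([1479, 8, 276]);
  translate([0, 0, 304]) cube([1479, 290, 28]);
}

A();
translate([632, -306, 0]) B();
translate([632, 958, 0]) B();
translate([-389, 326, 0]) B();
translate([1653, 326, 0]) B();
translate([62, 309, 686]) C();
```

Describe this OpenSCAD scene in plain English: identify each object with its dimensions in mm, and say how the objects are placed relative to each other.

A is a rectangular dining table. The top is 1603×908×41 mm with its upper surface at z = 686 mm. It stands on four 54×54 mm square legs, each inset 28 mm from the nearest pair of top edges, running from the floor to the underside of the top.

B is a four-legged stool. The seat is 339×256 mm, 34 mm thick, top at z = 382 mm. It stands on four square legs, each 30×30 mm in cross-section, from z = 0 to the seat underside, each flush with a corner of the seat. Four stretchers, 30 mm wide and 27 mm tall, connect adjacent legs with their undersides at z = 141 mm, each running between the inner faces of the legs it joins and aligned with the legs' outer faces on the other axis.

C is an I-beam lying along x, 1479 mm long. Overall section height 332 mm. Two flanges 290 mm wide (y) and 28 mm thick, one on the floor and one at the top; a web 8 mm thick runs between them, centred on the flange width.

Four stools sit around the table at the −y, +y, −x, +x sides. The I-beam is on top of the table, centred.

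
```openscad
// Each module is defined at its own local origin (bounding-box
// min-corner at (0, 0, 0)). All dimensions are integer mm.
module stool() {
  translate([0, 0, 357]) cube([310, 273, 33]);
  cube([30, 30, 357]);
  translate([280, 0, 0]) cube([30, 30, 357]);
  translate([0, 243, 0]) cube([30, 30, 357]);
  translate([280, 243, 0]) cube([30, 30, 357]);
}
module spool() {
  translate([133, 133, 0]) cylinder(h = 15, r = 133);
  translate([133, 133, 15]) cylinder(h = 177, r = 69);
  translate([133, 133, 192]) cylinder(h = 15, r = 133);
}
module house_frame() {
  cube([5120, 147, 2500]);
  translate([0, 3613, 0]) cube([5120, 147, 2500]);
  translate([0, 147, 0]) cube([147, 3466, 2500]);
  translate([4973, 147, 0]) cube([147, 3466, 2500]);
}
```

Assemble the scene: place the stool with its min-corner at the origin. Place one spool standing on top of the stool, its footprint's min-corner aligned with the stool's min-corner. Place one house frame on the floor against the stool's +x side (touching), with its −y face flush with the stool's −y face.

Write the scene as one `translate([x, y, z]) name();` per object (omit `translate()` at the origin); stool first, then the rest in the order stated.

stool();
translate([0, 0, 390]) spool();
translate([310, 0, 0]) house_frame();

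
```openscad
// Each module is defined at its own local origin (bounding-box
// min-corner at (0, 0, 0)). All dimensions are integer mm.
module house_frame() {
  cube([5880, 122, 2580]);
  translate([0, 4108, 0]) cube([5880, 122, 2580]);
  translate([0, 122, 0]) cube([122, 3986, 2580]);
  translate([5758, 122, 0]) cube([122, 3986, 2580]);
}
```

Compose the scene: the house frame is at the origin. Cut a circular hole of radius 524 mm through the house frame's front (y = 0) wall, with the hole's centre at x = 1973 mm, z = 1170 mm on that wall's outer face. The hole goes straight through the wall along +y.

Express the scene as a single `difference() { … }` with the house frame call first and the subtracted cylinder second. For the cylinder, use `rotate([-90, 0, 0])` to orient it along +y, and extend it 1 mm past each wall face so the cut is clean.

difference() {
  house_frame();
  translate([1973, -1, 1170]) rotate([-90, 0, 0]) cylinder(h = 124, r = 524);
}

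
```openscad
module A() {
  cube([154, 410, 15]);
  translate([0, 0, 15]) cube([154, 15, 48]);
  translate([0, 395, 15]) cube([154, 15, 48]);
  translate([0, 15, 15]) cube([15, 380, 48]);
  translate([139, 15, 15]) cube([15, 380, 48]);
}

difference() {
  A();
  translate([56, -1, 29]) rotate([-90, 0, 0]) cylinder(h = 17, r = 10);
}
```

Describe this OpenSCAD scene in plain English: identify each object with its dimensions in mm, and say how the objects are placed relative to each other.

A is an open-topped rectangular box: outside dimensions 154×410×63 mm, with a uniform wall and base thickness of 15 mm. The base is a full 154×410 slab on the floor; four walls sit on top of the base. The front and back walls (the −y and +y sides) span the full width; the two side walls fit between them.

The open box has a circular hole of radius 10 mm through its front wall, centred at (x = 56, z = 29).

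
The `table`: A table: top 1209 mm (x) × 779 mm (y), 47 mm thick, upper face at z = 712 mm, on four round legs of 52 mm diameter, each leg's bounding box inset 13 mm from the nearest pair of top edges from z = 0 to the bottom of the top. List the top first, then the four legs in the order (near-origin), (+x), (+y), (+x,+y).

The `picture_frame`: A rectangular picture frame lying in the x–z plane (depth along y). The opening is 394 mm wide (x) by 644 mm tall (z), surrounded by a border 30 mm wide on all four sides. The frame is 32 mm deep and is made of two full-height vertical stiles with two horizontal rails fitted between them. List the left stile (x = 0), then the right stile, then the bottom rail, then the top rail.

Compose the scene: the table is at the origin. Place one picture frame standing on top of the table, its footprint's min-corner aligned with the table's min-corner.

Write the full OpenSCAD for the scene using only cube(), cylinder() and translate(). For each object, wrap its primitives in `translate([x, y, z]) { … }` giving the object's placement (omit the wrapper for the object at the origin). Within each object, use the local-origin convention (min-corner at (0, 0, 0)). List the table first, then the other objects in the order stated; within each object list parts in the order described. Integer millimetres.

translate([0, 0, 665]) cube([1209, 779, 47]);
translate([39, 39, 0]) cylinder(h = 665, r = 26);
translate([1170, 39, 0]) cylinder(h = 665, r = 26);
translate([39, 740, 0]) cylinder(h = 665, r = 26);
translate([1170, 740, 0]) cylinder(h = 665, r = 26);
translate([0, 0, 712]) {
  cube([30, 32, 704]);
  translate([424, 0, 0]) cube([30, 32, 704]);
  translate([30, 0, 0]) cube([394, 32, 30]);
  translate([30, 0, 674]) cube([394, 32, 30]);
}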